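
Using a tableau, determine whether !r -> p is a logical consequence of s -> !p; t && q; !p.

No

Initial set: {T (s -> !p); T (t && q); T !p; F (!r -> p)}.
T (t && q): α-rule — add T t, T q.
F (!r -> p): α-rule — add T !r, F p.
T (s -> !p): β-rule — branch into F s  //  T !p.
  branch 1 (add F s):
    ○ open, literals {p=false, q=true, r=false, s=false, t=true}.
  branch 2 (add T !p):
    ○ open, literals {p=false, q=true, r=false, t=true}.
0 branches closed, 2 open.
An open branch gives a countermodel: p=false, q=true, r=false, s=false, t=true (unmentioned atoms arbitrary); the premises hold there but the conclusion fails.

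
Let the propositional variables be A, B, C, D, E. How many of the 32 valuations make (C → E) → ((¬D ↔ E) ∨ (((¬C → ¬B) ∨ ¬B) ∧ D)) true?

Initial set: {T ((C → E) → ((¬D ↔ E) ∨ (((¬C → ¬B) ∨ ¬B) ∧ D)))}.
T ((C → E) → ((¬D ↔ E) ∨ (((¬C → ¬B) ∨ ¬B) ∧ D))): β-rule — branch into F (C → E)  //  T ((¬D ↔ E) ∨ (((¬C → ¬B) ∨ ¬B) ∧ D)).
  branch 1 (add F (C → E)):
    F (C → E): α-rule — add T C, F E.
    ○ open, literals {C=true, E=false}.
  branch 2 (add T ((¬D ↔ E) ∨ (((¬C → ¬B) ∨ ¬B) ∧ D))):
    T ((¬D ↔ E) ∨ (((¬C → ¬B) ∨ ¬B) ∧ D)): β-rule — branch into T (¬D ↔ E)  //  T (((¬C → ¬B) ∨ ¬B) ∧ D).
      branch 2.1 (add T (¬D ↔ E)):
        T (¬D ↔ E): β-rule — branch into T ¬D, T E  //  F ¬D, F E.
          branch 2.1.1 (add T ¬D, T E):
            ○ open, literals {D=false, E=true}.
          branch 2.1.2 (add F ¬D, F E):
            ○ open, literals {D=true, E=false}.
      branch 2.2 (add T (((¬C → ¬B) ∨ ¬B) ∧ D)):
        T (((¬C → ¬B) ∨ ¬B) ∧ D): α-rule — add T ((¬C → ¬B) ∨ ¬B), T D.
        T ((¬C → ¬B) ∨ ¬B): β-rule — branch into T (¬C → ¬B)  //  T ¬B.
          branch 2.2.1 (add T (¬C → ¬B)):
            T (¬C → ¬B): β-rule — branch into F ¬C  //  T ¬B.
              branch 2.2.1.1 (add F ¬C):
                ○ open, literals {C=true, D=true}.
              branch 2.2.1.2 (add T ¬B):
                ○ open, literals {B=false, D=true}.
          branch 2.2.2 (add T ¬B):
            ○ open, literals {B=false, D=true}.
0 branches closed, 6 open.
Each open branch fixes some atoms; the unmentioned ones are free. Counting distinct full assignments: branch {C=true, E=false} (A, B, D) contributes 8 new; branch {D=false, E=true} (A, B, C) contributes 8 new; branch {D=true, E=false} (A, B, C) contributes 4 new; branch {C=true, D=true} (A, B, E) contributes 4 new; branch {B=false, D=true} (A, C, E) contributes 2 new; branch {B=false, D=true} (A, C, E) contributes 0 new. Total: 26.

26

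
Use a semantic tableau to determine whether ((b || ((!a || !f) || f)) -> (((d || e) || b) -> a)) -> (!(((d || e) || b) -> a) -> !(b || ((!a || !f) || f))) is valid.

Valid

Assume the negation and expand:
Initial set: {!(((b || ((!a || !f) || f)) -> (((d || e) || b) -> a)) -> (!(((d || e) || b) -> a) -> !(b || ((!a || !f) || f))))}.
!(((b || ((!a || !f) || f)) -> (((d || e) || b) -> a)) -> (!(((d || e) || b) -> a) -> !(b || ((!a || !f) || f)))): α-rule — add ((b || ((!a || !f) || f)) -> (((d || e) || b) -> a)), !(!(((d || e) || b) -> a) -> !(b || ((!a || !f) || f))).
!(!(((d || e) || b) -> a) -> !(b || ((!a || !f) || f))): α-rule — add !(((d || e) || b) -> a), !!(b || ((!a || !f) || f)).
!(((d || e) || b) -> a): α-rule — add ((d || e) || b), !a.
((b || ((!a || !f) || f)) -> (((d || e) || b) -> a)): β-rule — branch into !(b || ((!a || !f) || f))  //  (((d || e) || b) -> a).
  branch 1 (add !(b || ((!a || !f) || f))):
    !(b || ((!a || !f) || f)): α-rule — add !b, !((!a || !f) || f).
    !((!a || !f) || f): α-rule — add !(!a || !f), !f.
    !(!a || !f): α-rule — add !!a, !!f.
    × closes — contains both a and !a.
  branch 2 (add (((d || e) || b) -> a)):
    !!(b || ((!a || !f) || f)): β-rule — branch into b  //  ((!a || !f) || f).
      branch 2.1 (add b):
        ((d || e) || b): β-rule — branch into (d || e)  //  b.
          branch 2.1.1 (add (d || e)):
            (((d || e) || b) -> a): β-rule — branch into !((d || e) || b)  //  a.
              branch 2.1.1.1 (add !((d || e) || b)):
                !((d || e) || b): α-rule — add !(d || e), !b.
                × closes — contains both b and !b.
              branch 2.1.1.2 (add a):
                × closes — contains both a and !a.
          branch 2.1.2 (add b):
            (((d || e) || b) -> a): β-rule — branch into !((d || e) || b)  //  a.
              branch 2.1.2.1 (add !((d || e) || b)):
                !((d || e) || b): α-rule — add !(d || e), !b.
                × closes — contains both b and !b.
              branch 2.1.2.2 (add a):
                × closes — contains both a and !a.
      branch 2.2 (add ((!a || !f) || f)):
        ((d || e) || b): β-rule — branch into (d || e)  //  b.
          branch 2.2.1 (add (d || e)):
            (((d || e) || b) -> a): β-rule — branch into !((d || e) || b)  //  a.
              branch 2.2.1.1 (add !((d || e) || b)):
                !((d || e) || b): α-rule — add !(d || e), !b.
                !(d || e): α-rule — add !d, !e.
                ((!a || !f) || f): β-rule — branch into (!a || !f)  //  f.
                  branch 2.2.1.1.1 (add (!a || !f)):
                    (d || e): β-rule — branch into d  //  e.
                      branch 2.2.1.1.1.1 (add d):
                        × closes — contains both d and !d.
                      branch 2.2.1.1.1.2 (add e):
                        × closes — contains both e and !e.
                  branch 2.2.1.1.2 (add f):
                    (d || e): β-rule — branch into d  //  e.
                      branch 2.2.1.1.2.1 (add d):
                        × closes — contains both d and !d.
                      branch 2.2.1.1.2.2 (add e):
                        × closes — contains both e and !e.
              branch 2.2.1.2 (add a):
                × closes — contains both a and !a.
          branch 2.2.2 (add b):
            (((d || e) || b) -> a): β-rule — branch into !((d || e) || b)  //  a.
              branch 2.2.2.1 (add !((d || e) || b)):
                !((d || e) || b): α-rule — add !(d || e), !b.
                × closes — contains both b and !b.
              branch 2.2.2.2 (add a):
                × closes — contains both a and !a.
All 12 branches close.
Every branch closed, so the negation is unsatisfiable and the formula is valid.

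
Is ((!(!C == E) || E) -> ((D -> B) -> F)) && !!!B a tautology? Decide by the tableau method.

Not valid

Assume the negation and expand:
Initial set: {F (((!(!C == E) || E) -> ((D -> B) -> F)) && !!!B)}.
F (((!(!C == E) || E) -> ((D -> B) -> F)) && !!!B): β-rule — branch into F ((!(!C == E) || E) -> ((D -> B) -> F))  //  F !!!B.
  branch 1 (add F ((!(!C == E) || E) -> ((D -> B) -> F))):
    F ((!(!C == E) || E) -> ((D -> B) -> F)): α-rule — add T (!(!C == E) || E), F ((D -> B) -> F).
    F ((D -> B) -> F): α-rule — add T (D -> B), F F.
    T (!(!C == E) || E): β-rule — branch into T !(!C == E)  //  T E.
      branch 1.1 (add T !(!C == E)):
        T (D -> B): β-rule — branch into F D  //  T B.
          branch 1.1.1 (add F D):
            T !(!C == E): β-rule — branch into T !C, F E  //  F !C, T E.
              branch 1.1.1.1 (add T !C, F E):
                ○ open, literals {C=F, D=F, E=F, F=F}.
              branch 1.1.1.2 (add F !C, T E):
                ○ open, literals {C=T, D=F, E=T, F=F}.
          branch 1.1.2 (add T B):
            T !(!C == E): β-rule — branch into T !C, F E  //  F !C, T E.
              branch 1.1.2.1 (add T !C, F E):
                ○ open, literals {B=T, C=F, E=F, F=F}.
              branch 1.1.2.2 (add F !C, T E):
                ○ open, literals {B=T, C=T, E=T, F=F}.
      branch 1.2 (add T E):
        T (D -> B): β-rule — branch into F D  //  T B.
          branch 1.2.1 (add F D):
            ○ open, literals {D=F, E=T, F=F}.
          branch 1.2.2 (add T B):
            ○ open, literals {B=T, E=T, F=F}.
  branch 2 (add F !!!B):
    F !!!B: drop double negation, giving F !B.
    ○ open, literals {B=T}.
0 branches closed, 7 open.
An open branch gives a countermodel: C=F, D=F, E=F, F=F (unmentioned atoms arbitrary); under it the original formula is false.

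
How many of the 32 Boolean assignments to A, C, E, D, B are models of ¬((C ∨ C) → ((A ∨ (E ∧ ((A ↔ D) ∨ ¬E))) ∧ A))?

Initial set: {¬((C ∨ C) → ((A ∨ (E ∧ ((A ↔ D) ∨ ¬E))) ∧ A))}.
¬((C ∨ C) → ((A ∨ (E ∧ ((A ↔ D) ∨ ¬E))) ∧ A)): α-rule — add (C ∨ C), ¬((A ∨ (E ∧ ((A ↔ D) ∨ ¬E))) ∧ A).
(C ∨ C): β-rule — branch into C  //  C.
  branch 1 (add C):
    ¬((A ∨ (E ∧ ((A ↔ D) ∨ ¬E))) ∧ A): β-rule — branch into ¬(A ∨ (E ∧ ((A ↔ D) ∨ ¬E)))  //  ¬A.
      branch 1.1 (add ¬(A ∨ (E ∧ ((A ↔ D) ∨ ¬E)))):
        ¬(A ∨ (E ∧ ((A ↔ D) ∨ ¬E))): α-rule — add ¬A, ¬(E ∧ ((A ↔ D) ∨ ¬E)).
        ¬(E ∧ ((A ↔ D) ∨ ¬E)): β-rule — branch into ¬E  //  ¬((A ↔ D) ∨ ¬E).
          branch 1.1.1 (add ¬E):
            ○ open, literals {A=false, C=true, E=false}.
          branch 1.1.2 (add ¬((A ↔ D) ∨ ¬E)):
            ¬((A ↔ D) ∨ ¬E): α-rule — add ¬(A ↔ D), ¬¬E.
            ¬(A ↔ D): β-rule — branch into A, ¬D  //  ¬A, D.
              branch 1.1.2.1 (add A, ¬D):
                × closes — contains both A and ¬A.
              branch 1.1.2.2 (add ¬A, D):
                ○ open, literals {A=false, C=true, D=true, E=true}.
      branch 1.2 (add ¬A):
        ○ open, literals {A=false, C=true}.
  branch 2 (add C):
    ¬((A ∨ (E ∧ ((A ↔ D) ∨ ¬E))) ∧ A): β-rule — branch into ¬(A ∨ (E ∧ ((A ↔ D) ∨ ¬E)))  //  ¬A.
      branch 2.1 (add ¬(A ∨ (E ∧ ((A ↔ D) ∨ ¬E)))):
        ¬(A ∨ (E ∧ ((A ↔ D) ∨ ¬E))): α-rule — add ¬A, ¬(E ∧ ((A ↔ D) ∨ ¬E)).
        ¬(E ∧ ((A ↔ D) ∨ ¬E)): β-rule — branch into ¬E  //  ¬((A ↔ D) ∨ ¬E).
          branch 2.1.1 (add ¬E):
            ○ open, literals {A=false, C=true, E=false}.
          branch 2.1.2 (add ¬((A ↔ D) ∨ ¬E)):
            ¬((A ↔ D) ∨ ¬E): α-rule — add ¬(A ↔ D), ¬¬E.
            ¬(A ↔ D): β-rule — branch into A, ¬D  //  ¬A, D.
              branch 2.1.2.1 (add A, ¬D):
                × closes — contains both A and ¬A.
              branch 2.1.2.2 (add ¬A, D):
                ○ open, literals {A=false, C=true, D=true, E=true}.
      branch 2.2 (add ¬A):
        ○ open, literals {A=false, C=true}.
2 branches closed, 6 open.
Each open branch fixes some atoms; the unmentioned ones are free. Counting distinct full assignments: branch {A=false, C=true, E=false} (D, B) contributes 4 new; branch {A=false, C=true, D=true, E=true} (B) contributes 2 new; branch {A=false, C=true} (E, D, B) contributes 2 new; branch {A=false, C=true, E=false} (D, B) contributes 0 new; branch {A=false, C=true, D=true, E=true} (B) contributes 0 new; branch {A=false, C=true} (E, D, B) contributes 0 new. Total: 8.

8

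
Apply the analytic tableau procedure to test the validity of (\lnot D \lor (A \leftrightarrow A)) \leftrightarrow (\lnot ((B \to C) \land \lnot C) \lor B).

Assume the negation and expand:
Initial set: {F ((\lnot D \lor (A \leftrightarrow A)) \leftrightarrow (\lnot ((B \to C) \land \lnot C) \lor B))}.
F ((\lnot D \lor (A \leftrightarrow A)) \leftrightarrow (\lnot ((B \to C) \land \lnot C) \lor B)): β-rule — branch into T (\lnot D \lor (A \leftrightarrow A)), F (\lnot ((B \to C) \land \lnot C) \lor B)  //  F (\lnot D \lor (A \leftrightarrow A)), T (\lnot ((B \to C) \land \lnot C) \lor B).
  branch 1 (add T (\lnot D \lor (A \leftrightarrow A)), F (\lnot ((B \to C) \land \lnot C) \lor B)):
    F (\lnot ((B \to C) \land \lnot C) \lor B): α-rule — add F \lnot ((B \to C) \land \lnot C), F B.
    F \lnot ((B \to C) \land \lnot C): α-rule — add T (B \to C), T \lnot C.
    T (\lnot D \lor (A \leftrightarrow A)): β-rule — branch into T \lnot D  //  T (A \leftrightarrow A).
      branch 1.1 (add T \lnot D):
        T (B \to C): β-rule — branch into F B  //  T C.
          branch 1.1.1 (add F B):
            ○ open, literals {B=false, C=false, D=false}.
          branch 1.1.2 (add T C):
            × closes — contains both C and \lnot C.
      branch 1.2 (add T (A \leftrightarrow A)):
        T (B \to C): β-rule — branch into F B  //  T C.
          branch 1.2.1 (add F B):
            T (A \leftrightarrow A): β-rule — branch into T A, T A  //  F A, F A.
              branch 1.2.1.1 (add T A, T A):
                ○ open, literals {A=true, B=false, C=false}.
              branch 1.2.1.2 (add F A, F A):
                ○ open, literals {A=false, B=false, C=false}.
          branch 1.2.2 (add T C):
            × closes — contains both C and \lnot C.
  branch 2 (add F (\lnot D \lor (A \leftrightarrow A)), T (\lnot ((B \to C) \land \lnot C) \lor B)):
    F (\lnot D \lor (A \leftrightarrow A)): α-rule — add F \lnot D, F (A \leftrightarrow A).
    T (\lnot ((B \to C) \land \lnot C) \lor B): β-rule — branch into T \lnot ((B \to C) \land \lnot C)  //  T B.
      branch 2.1 (add T \lnot ((B \to C) \land \lnot C)):
        F (A \leftrightarrow A): β-rule — branch into T A, F A  //  F A, T A.
          branch 2.1.1 (add T A, F A):
            × closes — contains both A and \lnot A.
          branch 2.1.2 (add F A, T A):
            × closes — contains both A and \lnot A.
      branch 2.2 (add T B):
        F (A \leftrightarrow A): β-rule — branch into T A, F A  //  F A, T A.
          branch 2.2.1 (add T A, F A):
            × closes — contains both A and \lnot A.
          branch 2.2.2 (add F A, T A):
            × closes — contains both A and \lnot A.
6 branches closed, 3 open.
An open branch gives a countermodel: B=false, C=false, D=false (unmentioned atoms arbitrary); under it the original formula is false.

Not valid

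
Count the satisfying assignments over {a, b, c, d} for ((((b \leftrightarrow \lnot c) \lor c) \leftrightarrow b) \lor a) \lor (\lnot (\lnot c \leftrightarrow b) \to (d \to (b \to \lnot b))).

16

Initial set: {(((((b \leftrightarrow \lnot c) \lor c) \leftrightarrow b) \lor a) \lor (\lnot (\lnot c \leftrightarrow b) \to (d \to (b \to \lnot b))))}.
(((((b \leftrightarrow \lnot c) \lor c) \leftrightarrow b) \lor a) \lor (\lnot (\lnot c \leftrightarrow b) \to (d \to (b \to \lnot b)))): β-rule — branch into ((((b \leftrightarrow \lnot c) \lor c) \leftrightarrow b) \lor a)  //  (\lnot (\lnot c \leftrightarrow b) \to (d \to (b \to \lnot b))).
  branch 1 (add ((((b \leftrightarrow \lnot c) \lor c) \leftrightarrow b) \lor a)):
    ((((b \leftrightarrow \lnot c) \lor c) \leftrightarrow b) \lor a): β-rule — branch into (((b \leftrightarrow \lnot c) \lor c) \leftrightarrow b)  //  a.
      branch 1.1 (add (((b \leftrightarrow \lnot c) \lor c) \leftrightarrow b)):
        (((b \leftrightarrow \lnot c) \lor c) \leftrightarrow b): β-rule — branch into ((b \leftrightarrow \lnot c) \lor c), b  //  \lnot ((b \leftrightarrow \lnot c) \lor c), \lnot b.
          branch 1.1.1 (add ((b \leftrightarrow \lnot c) \lor c), b):
            ((b \leftrightarrow \lnot c) \lor c): β-rule — branch into (b \leftrightarrow \lnot c)  //  c.
              branch 1.1.1.1 (add (b \leftrightarrow \lnot c)):
                (b \leftrightarrow \lnot c): β-rule — branch into b, \lnot c  //  \lnot b, \lnot \lnot c.
                  branch 1.1.1.1.1 (add b, \lnot c):
                    ○ open, literals {b=T, c=F}.
                  branch 1.1.1.1.2 (add \lnot b, \lnot \lnot c):
                    × closes — contains both b and \lnot b.
              branch 1.1.1.2 (add c):
                ○ open, literals {b=T, c=T}.
          branch 1.1.2 (add \lnot ((b \leftrightarrow \lnot c) \lor c), \lnot b):
            \lnot ((b \leftrightarrow \lnot c) \lor c): α-rule — add \lnot (b \leftrightarrow \lnot c), \lnot c.
            \lnot (b \leftrightarrow \lnot c): β-rule — branch into b, \lnot \lnot c  //  \lnot b, \lnot c.
              branch 1.1.2.1 (add b, \lnot \lnot c):
                × closes — contains both b and \lnot b.
              branch 1.1.2.2 (add \lnot b, \lnot c):
                ○ open, literals {b=F, c=F}.
      branch 1.2 (add a):
        ○ open, literals {a=T}.
  branch 2 (add (\lnot (\lnot c \leftrightarrow b) \to (d \to (b \to \lnot b)))):
    (\lnot (\lnot c \leftrightarrow b) \to (d \to (b \to \lnot b))): β-rule — branch into \lnot \lnot (\lnot c \leftrightarrow b)  //  (d \to (b \to \lnot b)).
      branch 2.1 (add \lnot \lnot (\lnot c \leftrightarrow b)):
        \lnot \lnot (\lnot c \leftrightarrow b): β-rule — branch into \lnot c, b  //  \lnot \lnot c, \lnot b.
          branch 2.1.1 (add \lnot c, b):
            ○ open, literals {b=T, c=F}.
          branch 2.1.2 (add \lnot \lnot c, \lnot b):
            ○ open, literals {b=F, c=T}.
      branch 2.2 (add (d \to (b \to \lnot b))):
        (d \to (b \to \lnot b)): β-rule — branch into \lnot d  //  (b \to \lnot b).
          branch 2.2.1 (add \lnot d):
            ○ open, literals {d=F}.
          branch 2.2.2 (add (b \to \lnot b)):
            (b \to \lnot b): β-rule — branch into \lnot b  //  \lnot b.
              branch 2.2.2.1 (add \lnot b):
                ○ open, literals {b=F}.
              branch 2.2.2.2 (add \lnot b):
                ○ open, literals {b=F}.
2 branches closed, 9 open.
Each open branch fixes some atoms; the unmentioned ones are free. Counting distinct full assignments: branch {b=T, c=F} (a, d) contributes 4 new; branch {b=T, c=T} (a, d) contributes 4 new; branch {b=F, c=F} (a, d) contributes 4 new; branch {a=T} (b, c, d) contributes 2 new; branch {b=T, c=F} (a, d) contributes 0 new; branch {b=F, c=T} (a, d) contributes 2 new; branch {d=F} (a, b, c) contributes 0 new; branch {b=F} (a, c, d) contributes 0 new; branch {b=F} (a, c, d) contributes 0 new. Total: 16.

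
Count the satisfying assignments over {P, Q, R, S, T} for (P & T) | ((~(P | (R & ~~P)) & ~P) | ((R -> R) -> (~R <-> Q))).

28

Initial set: {((P & T) | ((~(P | (R & ~~P)) & ~P) | ((R -> R) -> (~R <-> Q))))}.
((P & T) | ((~(P | (R & ~~P)) & ~P) | ((R -> R) -> (~R <-> Q)))): β-rule — branch into (P & T)  //  ((~(P | (R & ~~P)) & ~P) | ((R -> R) -> (~R <-> Q))).
  branch 1 (add (P & T)):
    (P & T): α-rule — add P, T.
    ○ open, literals {P=true, T=true}.
  branch 2 (add ((~(P | (R & ~~P)) & ~P) | ((R -> R) -> (~R <-> Q)))):
    ((~(P | (R & ~~P)) & ~P) | ((R -> R) -> (~R <-> Q))): β-rule — branch into (~(P | (R & ~~P)) & ~P)  //  ((R -> R) -> (~R <-> Q)).
      branch 2.1 (add (~(P | (R & ~~P)) & ~P)):
        (~(P | (R & ~~P)) & ~P): α-rule — add ~(P | (R & ~~P)), ~P.
        ~(P | (R & ~~P)): α-rule — add ~P, ~(R & ~~P).
        ~(R & ~~P): β-rule — branch into ~R  //  ~~~P.
          branch 2.1.1 (add ~R):
            ○ open, literals {P=false, R=false}.
          branch 2.1.2 (add ~~~P):
            ~~~P: drop double negation, giving ~P.
            ○ open, literals {P=false}.
      branch 2.2 (add ((R -> R) -> (~R <-> Q))):
        ((R -> R) -> (~R <-> Q)): β-rule — branch into ~(R -> R)  //  (~R <-> Q).
          branch 2.2.1 (add ~(R -> R)):
            ~(R -> R): α-rule — add R, ~R.
            × closes — contains both R and ~R.
          branch 2.2.2 (add (~R <-> Q)):
            (~R <-> Q): β-rule — branch into ~R, Q  //  ~~R, ~Q.
              branch 2.2.2.1 (add ~R, Q):
                ○ open, literals {Q=true, R=false}.
              branch 2.2.2.2 (add ~~R, ~Q):
                ○ open, literals {Q=false, R=true}.
1 branch closed, 5 open.
Each open branch fixes some atoms; the unmentioned ones are free. Counting distinct full assignments: branch {P=true, T=true} (Q, R, S) contributes 8 new; branch {P=false, R=false} (Q, S, T) contributes 8 new; branch {P=false} (Q, R, S, T) contributes 8 new; branch {Q=true, R=false} (P, S, T) contributes 2 new; branch {Q=false, R=true} (P, S, T) contributes 2 new. Total: 28.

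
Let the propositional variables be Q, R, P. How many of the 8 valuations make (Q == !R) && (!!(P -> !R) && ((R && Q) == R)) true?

Initial set: {T ((Q == !R) && (!!(P -> !R) && ((R && Q) == R)))}.
T ((Q == !R) && (!!(P -> !R) && ((R && Q) == R))): α-rule — add T (Q == !R), T (!!(P -> !R) && ((R && Q) == R)).
T (!!(P -> !R) && ((R && Q) == R)): α-rule — add T !!(P -> !R), T ((R && Q) == R).
T !!(P -> !R): drop double negation, giving T (P -> !R).
T (Q == !R): β-rule — branch into T Q, T !R  //  F Q, F !R.
  branch 1 (add T Q, T !R):
    T ((R && Q) == R): β-rule — branch into T (R && Q), T R  //  F (R && Q), F R.
      branch 1.1 (add T (R && Q), T R):
        × closes — contains both R and !R.
      branch 1.2 (add F (R && Q), F R):
        T (P -> !R): β-rule — branch into F P  //  T !R.
          branch 1.2.1 (add F P):
            F (R && Q): β-rule — branch into F R  //  F Q.
              branch 1.2.1.1 (add F R):
                ○ open, literals {P=0, Q=1, R=0}.
              branch 1.2.1.2 (add F Q):
                × closes — contains both Q and !Q.
          branch 1.2.2 (add T !R):
            F (R && Q): β-rule — branch into F R  //  F Q.
              branch 1.2.2.1 (add F R):
                ○ open, literals {Q=1, R=0}.
              branch 1.2.2.2 (add F Q):
                × closes — contains both Q and !Q.
  branch 2 (add F Q, F !R):
    T ((R && Q) == R): β-rule — branch into T (R && Q), T R  //  F (R && Q), F R.
      branch 2.1 (add T (R && Q), T R):
        T (R && Q): α-rule — add T R, T Q.
        × closes — contains both Q and !Q.
      branch 2.2 (add F (R && Q), F R):
        × closes — contains both R and !R.
5 branches closed, 2 open.
Each open branch fixes some atoms; the unmentioned ones are free. Counting distinct full assignments: branch {P=0, Q=1, R=0} (none free) contributes 1 new; branch {Q=1, R=0} (P) contributes 1 new. Total: 2.

2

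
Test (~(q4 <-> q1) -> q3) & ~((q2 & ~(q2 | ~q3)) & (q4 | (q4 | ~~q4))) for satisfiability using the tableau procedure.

Satisfiable

Initial set: {((~(q4 <-> q1) -> q3) & ~((q2 & ~(q2 | ~q3)) & (q4 | (q4 | ~~q4))))}.
((~(q4 <-> q1) -> q3) & ~((q2 & ~(q2 | ~q3)) & (q4 | (q4 | ~~q4)))): α-rule — add (~(q4 <-> q1) -> q3), ~((q2 & ~(q2 | ~q3)) & (q4 | (q4 | ~~q4))).
(~(q4 <-> q1) -> q3): β-rule — branch into ~~(q4 <-> q1)  //  q3.
  branch 1 (add ~~(q4 <-> q1)):
    ~((q2 & ~(q2 | ~q3)) & (q4 | (q4 | ~~q4))): β-rule — branch into ~(q2 & ~(q2 | ~q3))  //  ~(q4 | (q4 | ~~q4)).
      branch 1.1 (add ~(q2 & ~(q2 | ~q3))):
        ~~(q4 <-> q1): β-rule — branch into q4, q1  //  ~q4, ~q1.
          branch 1.1.1 (add q4, q1):
            ~(q2 & ~(q2 | ~q3)): β-rule — branch into ~q2  //  ~~(q2 | ~q3).
              branch 1.1.1.1 (add ~q2):
                ○ open, literals {q1=1, q2=0, q4=1}.
              branch 1.1.1.2 (add ~~(q2 | ~q3)):
                ~~(q2 | ~q3): β-rule — branch into q2  //  ~q3.
                  branch 1.1.1.2.1 (add q2):
                    ○ open, literals {q1=1, q2=1, q4=1}.
                  branch 1.1.1.2.2 (add ~q3):
                    ○ open, literals {q1=1, q3=0, q4=1}.
          branch 1.1.2 (add ~q4, ~q1):
            ~(q2 & ~(q2 | ~q3)): β-rule — branch into ~q2  //  ~~(q2 | ~q3).
              branch 1.1.2.1 (add ~q2):
                ○ open, literals {q1=0, q2=0, q4=0}.
              branch 1.1.2.2 (add ~~(q2 | ~q3)):
                ~~(q2 | ~q3): β-rule — branch into q2  //  ~q3.
                  branch 1.1.2.2.1 (add q2):
                    ○ open, literals {q1=0, q2=1, q4=0}.
                  branch 1.1.2.2.2 (add ~q3):
                    ○ open, literals {q1=0, q3=0, q4=0}.
      branch 1.2 (add ~(q4 | (q4 | ~~q4))):
        ~(q4 | (q4 | ~~q4)): α-rule — add ~q4, ~(q4 | ~~q4).
        ~(q4 | ~~q4): α-rule — add ~q4, ~~~q4.
        ~~~q4: drop double negation, giving ~q4.
        ~~(q4 <-> q1): β-rule — branch into q4, q1  //  ~q4, ~q1.
          branch 1.2.1 (add q4, q1):
            × closes — contains both q4 and ~q4.
          branch 1.2.2 (add ~q4, ~q1):
            ○ open, literals {q1=0, q4=0}.
  branch 2 (add q3):
    ~((q2 & ~(q2 | ~q3)) & (q4 | (q4 | ~~q4))): β-rule — branch into ~(q2 & ~(q2 | ~q3))  //  ~(q4 | (q4 | ~~q4)).
      branch 2.1 (add ~(q2 & ~(q2 | ~q3))):
        ~(q2 & ~(q2 | ~q3)): β-rule — branch into ~q2  //  ~~(q2 | ~q3).
          branch 2.1.1 (add ~q2):
            ○ open, literals {q2=0, q3=1}.
          branch 2.1.2 (add ~~(q2 | ~q3)):
            ~~(q2 | ~q3): β-rule — branch into q2  //  ~q3.
              branch 2.1.2.1 (add q2):
                ○ open, literals {q2=1, q3=1}.
              branch 2.1.2.2 (add ~q3):
                × closes — contains both q3 and ~q3.
      branch 2.2 (add ~(q4 | (q4 | ~~q4))):
        ~(q4 | (q4 | ~~q4)): α-rule — add ~q4, ~(q4 | ~~q4).
        ~(q4 | ~~q4): α-rule — add ~q4, ~~~q4.
        ~~~q4: drop double negation, giving ~q4.
        ○ open, literals {q3=1, q4=0}.
2 branches closed, 10 open.
An open branch gives a satisfying assignment: q1=1, q2=0, q4=1.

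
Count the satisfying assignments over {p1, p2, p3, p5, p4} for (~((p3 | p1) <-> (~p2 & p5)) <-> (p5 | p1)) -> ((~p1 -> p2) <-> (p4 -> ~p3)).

24

Initial set: {((~((p3 | p1) <-> (~p2 & p5)) <-> (p5 | p1)) -> ((~p1 -> p2) <-> (p4 -> ~p3)))}.
((~((p3 | p1) <-> (~p2 & p5)) <-> (p5 | p1)) -> ((~p1 -> p2) <-> (p4 -> ~p3))): β-rule — branch into ~(~((p3 | p1) <-> (~p2 & p5)) <-> (p5 | p1))  //  ((~p1 -> p2) <-> (p4 -> ~p3)).
  branch 1 (add ~(~((p3 | p1) <-> (~p2 & p5)) <-> (p5 | p1))):
    ~(~((p3 | p1) <-> (~p2 & p5)) <-> (p5 | p1)): β-rule — branch into ~((p3 | p1) <-> (~p2 & p5)), ~(p5 | p1)  //  ~~((p3 | p1) <-> (~p2 & p5)), (p5 | p1).
      branch 1.1 (add ~((p3 | p1) <-> (~p2 & p5)), ~(p5 | p1)):
        ~(p5 | p1): α-rule — add ~p5, ~p1.
        ~((p3 | p1) <-> (~p2 & p5)): β-rule — branch into (p3 | p1), ~(~p2 & p5)  //  ~(p3 | p1), (~p2 & p5).
          branch 1.1.1 (add (p3 | p1), ~(~p2 & p5)):
            (p3 | p1): β-rule — branch into p3  //  p1.
              branch 1.1.1.1 (add p3):
                ~(~p2 & p5): β-rule — branch into ~~p2  //  ~p5.
                  branch 1.1.1.1.1 (add ~~p2):
                    ○ open, literals {p1=0, p2=1, p3=1, p5=0}.
                  branch 1.1.1.1.2 (add ~p5):
                    ○ open, literals {p1=0, p3=1, p5=0}.
              branch 1.1.1.2 (add p1):
                × closes — contains both p1 and ~p1.
          branch 1.1.2 (add ~(p3 | p1), (~p2 & p5)):
            ~(p3 | p1): α-rule — add ~p3, ~p1.
            (~p2 & p5): α-rule — add ~p2, p5.
            × closes — contains both p5 and ~p5.
      branch 1.2 (add ~~((p3 | p1) <-> (~p2 & p5)), (p5 | p1)):
        ~~((p3 | p1) <-> (~p2 & p5)): β-rule — branch into (p3 | p1), (~p2 & p5)  //  ~(p3 | p1), ~(~p2 & p5).
          branch 1.2.1 (add (p3 | p1), (~p2 & p5)):
            (~p2 & p5): α-rule — add ~p2, p5.
            (p5 | p1): β-rule — branch into p5  //  p1.
              branch 1.2.1.1 (add p5):
                (p3 | p1): β-rule — branch into p3  //  p1.
                  branch 1.2.1.1.1 (add p3):
                    ○ open, literals {p2=0, p3=1, p5=1}.
                  branch 1.2.1.1.2 (add p1):
                    ○ open, literals {p1=1, p2=0, p5=1}.
              branch 1.2.1.2 (add p1):
                (p3 | p1): β-rule — branch into p3  //  p1.
                  branch 1.2.1.2.1 (add p3):
                    ○ open, literals {p1=1, p2=0, p3=1, p5=1}.
                  branch 1.2.1.2.2 (add p1):
                    ○ open, literals {p1=1, p2=0, p5=1}.
          branch 1.2.2 (add ~(p3 | p1), ~(~p2 & p5)):
            ~(p3 | p1): α-rule — add ~p3, ~p1.
            (p5 | p1): β-rule — branch into p5  //  p1.
              branch 1.2.2.1 (add p5):
                ~(~p2 & p5): β-rule — branch into ~~p2  //  ~p5.
                  branch 1.2.2.1.1 (add ~~p2):
                    ○ open, literals {p1=0, p2=1, p3=0, p5=1}.
                  branch 1.2.2.1.2 (add ~p5):
                    × closes — contains both p5 and ~p5.
              branch 1.2.2.2 (add p1):
                × closes — contains both p1 and ~p1.
  branch 2 (add ((~p1 -> p2) <-> (p4 -> ~p3))):
    ((~p1 -> p2) <-> (p4 -> ~p3)): β-rule — branch into (~p1 -> p2), (p4 -> ~p3)  //  ~(~p1 -> p2), ~(p4 -> ~p3).
      branch 2.1 (add (~p1 -> p2), (p4 -> ~p3)):
        (~p1 -> p2): β-rule — branch into ~~p1  //  p2.
          branch 2.1.1 (add ~~p1):
            (p4 -> ~p3): β-rule — branch into ~p4  //  ~p3.
              branch 2.1.1.1 (add ~p4):
                ○ open, literals {p1=1, p4=0}.
              branch 2.1.1.2 (add ~p3):
                ○ open, literals {p1=1, p3=0}.
          branch 2.1.2 (add p2):
            (p4 -> ~p3): β-rule — branch into ~p4  //  ~p3.
              branch 2.1.2.1 (add ~p4):
                ○ open, literals {p2=1, p4=0}.
              branch 2.1.2.2 (add ~p3):
                ○ open, literals {p2=1, p3=0}.
      branch 2.2 (add ~(~p1 -> p2), ~(p4 -> ~p3)):
        ~(~p1 -> p2): α-rule — add ~p1, ~p2.
        ~(p4 -> ~p3): α-rule — add p4, ~~p3.
        ○ open, literals {p1=0, p2=0, p3=1, p4=1}.
4 branches closed, 12 open.
Each open branch fixes some atoms; the unmentioned ones are free. Counting distinct full assignments: branch {p1=0, p2=1, p3=1, p5=0} (p4) contributes 2 new; branch {p1=0, p3=1, p5=0} (p2, p4) contributes 2 new; branch {p2=0, p3=1, p5=1} (p1, p4) contributes 4 new; branch {p1=1, p2=0, p5=1} (p3, p4) contributes 2 new; branch {p1=1, p2=0, p3=1, p5=1} (p4) contributes 0 new; branch {p1=1, p2=0, p5=1} (p3, p4) contributes 0 new; branch {p1=0, p2=1, p3=0, p5=1} (p4) contributes 2 new; branch {p1=1, p4=0} (p2, p3, p5) contributes 6 new; branch {p1=1, p3=0} (p2, p5, p4) contributes 3 new; branch {p2=1, p4=0} (p1, p3, p5) contributes 2 new; branch {p2=1, p3=0} (p1, p5, p4) contributes 1 new; branch {p1=0, p2=0, p3=1, p4=1} (p5) contributes 0 new. Total: 24.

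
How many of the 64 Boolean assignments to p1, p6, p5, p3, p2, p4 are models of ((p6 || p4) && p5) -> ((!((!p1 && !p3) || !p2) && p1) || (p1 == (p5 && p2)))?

Initial set: {T (((p6 || p4) && p5) -> ((!((!p1 && !p3) || !p2) && p1) || (p1 == (p5 && p2))))}.
T (((p6 || p4) && p5) -> ((!((!p1 && !p3) || !p2) && p1) || (p1 == (p5 && p2)))): β-rule — branch into F ((p6 || p4) && p5)  //  T ((!((!p1 && !p3) || !p2) && p1) || (p1 == (p5 && p2))).
  branch 1 (add F ((p6 || p4) && p5)):
    F ((p6 || p4) && p5): β-rule — branch into F (p6 || p4)  //  F p5.
      branch 1.1 (add F (p6 || p4)):
        F (p6 || p4): α-rule — add F p6, F p4.
        ○ open, literals {p4=0, p6=0}.
      branch 1.2 (add F p5):
        ○ open, literals {p5=0}.
  branch 2 (add T ((!((!p1 && !p3) || !p2) && p1) || (p1 == (p5 && p2)))):
    T ((!((!p1 && !p3) || !p2) && p1) || (p1 == (p5 && p2))): β-rule — branch into T (!((!p1 && !p3) || !p2) && p1)  //  T (p1 == (p5 && p2)).
      branch 2.1 (add T (!((!p1 && !p3) || !p2) && p1)):
        T (!((!p1 && !p3) || !p2) && p1): α-rule — add T !((!p1 && !p3) || !p2), T p1.
        T !((!p1 && !p3) || !p2): α-rule — add F (!p1 && !p3), F !p2.
        F (!p1 && !p3): β-rule — branch into F !p1  //  F !p3.
          branch 2.1.1 (add F !p1):
            ○ open, literals {p1=1, p2=1}.
          branch 2.1.2 (add F !p3):
            ○ open, literals {p1=1, p2=1, p3=1}.
      branch 2.2 (add T (p1 == (p5 && p2))):
        T (p1 == (p5 && p2)): β-rule — branch into T p1, T (p5 && p2)  //  F p1, F (p5 && p2).
          branch 2.2.1 (add T p1, T (p5 && p2)):
            T (p5 && p2): α-rule — add T p5, T p2.
            ○ open, literals {p1=1, p2=1, p5=1}.
          branch 2.2.2 (add F p1, F (p5 && p2)):
            F (p5 && p2): β-rule — branch into F p5  //  F p2.
              branch 2.2.2.1 (add F p5):
                ○ open, literals {p1=0, p5=0}.
              branch 2.2.2.2 (add F p2):
                ○ open, literals {p1=0, p2=0}.
0 branches closed, 7 open.
Each open branch fixes some atoms; the unmentioned ones are free. Counting distinct full assignments: branch {p4=0, p6=0} (p1, p5, p3, p2) contributes 16 new; branch {p5=0} (p1, p6, p3, p2, p4) contributes 24 new; branch {p1=1, p2=1} (p6, p5, p3, p4) contributes 6 new; branch {p1=1, p2=1, p3=1} (p6, p5, p4) contributes 0 new; branch {p1=1, p2=1, p5=1} (p6, p3, p4) contributes 0 new; branch {p1=0, p5=0} (p6, p3, p2, p4) contributes 0 new; branch {p1=0, p2=0} (p6, p5, p3, p4) contributes 6 new. Total: 52.

52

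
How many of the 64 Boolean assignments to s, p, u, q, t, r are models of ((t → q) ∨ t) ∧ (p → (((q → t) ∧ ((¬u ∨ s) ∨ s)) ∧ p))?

Initial set: {(((t → q) ∨ t) ∧ (p → (((q → t) ∧ ((¬u ∨ s) ∨ s)) ∧ p)))}.
(((t → q) ∨ t) ∧ (p → (((q → t) ∧ ((¬u ∨ s) ∨ s)) ∧ p))): α-rule — add ((t → q) ∨ t), (p → (((q → t) ∧ ((¬u ∨ s) ∨ s)) ∧ p)).
((t → q) ∨ t): β-rule — branch into (t → q)  //  t.
  branch 1 (add (t → q)):
    (p → (((q → t) ∧ ((¬u ∨ s) ∨ s)) ∧ p)): β-rule — branch into ¬p  //  (((q → t) ∧ ((¬u ∨ s) ∨ s)) ∧ p).
      branch 1.1 (add ¬p):
        (t → q): β-rule — branch into ¬t  //  q.
          branch 1.1.1 (add ¬t):
            ○ open, literals {p=false, t=false}.
          branch 1.1.2 (add q):
            ○ open, literals {p=false, q=true}.
      branch 1.2 (add (((q → t) ∧ ((¬u ∨ s) ∨ s)) ∧ p)):
        (((q → t) ∧ ((¬u ∨ s) ∨ s)) ∧ p): α-rule — add ((q → t) ∧ ((¬u ∨ s) ∨ s)), p.
        ((q → t) ∧ ((¬u ∨ s) ∨ s)): α-rule — add (q → t), ((¬u ∨ s) ∨ s).
        (t → q): β-rule — branch into ¬t  //  q.
          branch 1.2.1 (add ¬t):
            (q → t): β-rule — branch into ¬q  //  t.
              branch 1.2.1.1 (add ¬q):
                ((¬u ∨ s) ∨ s): β-rule — branch into (¬u ∨ s)  //  s.
                  branch 1.2.1.1.1 (add (¬u ∨ s)):
                    (¬u ∨ s): β-rule — branch into ¬u  //  s.
                      branch 1.2.1.1.1.1 (add ¬u):
                        ○ open, literals {p=true, q=false, t=false, u=false}.
                      branch 1.2.1.1.1.2 (add s):
                        ○ open, literals {p=true, q=false, s=true, t=false}.
                  branch 1.2.1.1.2 (add s):
                    ○ open, literals {p=true, q=false, s=true, t=false}.
              branch 1.2.1.2 (add t):
                × closes — contains both t and ¬t.
          branch 1.2.2 (add q):
            (q → t): β-rule — branch into ¬q  //  t.
              branch 1.2.2.1 (add ¬q):
                × closes — contains both q and ¬q.
              branch 1.2.2.2 (add t):
                ((¬u ∨ s) ∨ s): β-rule — branch into (¬u ∨ s)  //  s.
                  branch 1.2.2.2.1 (add (¬u ∨ s)):
                    (¬u ∨ s): β-rule — branch into ¬u  //  s.
                      branch 1.2.2.2.1.1 (add ¬u):
                        ○ open, literals {p=true, q=true, t=true, u=false}.
                      branch 1.2.2.2.1.2 (add s):
                        ○ open, literals {p=true, q=true, s=true, t=true}.
                  branch 1.2.2.2.2 (add s):
                    ○ open, literals {p=true, q=true, s=true, t=true}.
  branch 2 (add t):
    (p → (((q → t) ∧ ((¬u ∨ s) ∨ s)) ∧ p)): β-rule — branch into ¬p  //  (((q → t) ∧ ((¬u ∨ s) ∨ s)) ∧ p).
      branch 2.1 (add ¬p):
        ○ open, literals {p=false, t=true}.
      branch 2.2 (add (((q → t) ∧ ((¬u ∨ s) ∨ s)) ∧ p)):
        (((q → t) ∧ ((¬u ∨ s) ∨ s)) ∧ p): α-rule — add ((q → t) ∧ ((¬u ∨ s) ∨ s)), p.
        ((q → t) ∧ ((¬u ∨ s) ∨ s)): α-rule — add (q → t), ((¬u ∨ s) ∨ s).
        (q → t): β-rule — branch into ¬q  //  t.
          branch 2.2.1 (add ¬q):
            ((¬u ∨ s) ∨ s): β-rule — branch into (¬u ∨ s)  //  s.
              branch 2.2.1.1 (add (¬u ∨ s)):
                (¬u ∨ s): β-rule — branch into ¬u  //  s.
                  branch 2.2.1.1.1 (add ¬u):
                    ○ open, literals {p=true, q=false, t=true, u=false}.
                  branch 2.2.1.1.2 (add s):
                    ○ open, literals {p=true, q=false, s=true, t=true}.
              branch 2.2.1.2 (add s):
                ○ open, literals {p=true, q=false, s=true, t=true}.
          branch 2.2.2 (add t):
            ((¬u ∨ s) ∨ s): β-rule — branch into (¬u ∨ s)  //  s.
              branch 2.2.2.1 (add (¬u ∨ s)):
                (¬u ∨ s): β-rule — branch into ¬u  //  s.
                  branch 2.2.2.1.1 (add ¬u):
                    ○ open, literals {p=true, t=true, u=false}.
                  branch 2.2.2.1.2 (add s):
                    ○ open, literals {p=true, s=true, t=true}.
              branch 2.2.2.2 (add s):
                ○ open, literals {p=true, s=true, t=true}.
2 branches closed, 15 open.
Each open branch fixes some atoms; the unmentioned ones are free. Counting distinct full assignments: branch {p=false, t=false} (s, u, q, r) contributes 16 new; branch {p=false, q=true} (s, u, t, r) contributes 8 new; branch {p=true, q=false, t=false, u=false} (s, r) contributes 4 new; branch {p=true, q=false, s=true, t=false} (u, r) contributes 2 new; branch {p=true, q=false, s=true, t=false} (u, r) contributes 0 new; branch {p=true, q=true, t=true, u=false} (s, r) contributes 4 new; branch {p=true, q=true, s=true, t=true} (u, r) contributes 2 new; branch {p=true, q=true, s=true, t=true} (u, r) contributes 0 new; branch {p=false, t=true} (s, u, q, r) contributes 8 new; branch {p=true, q=false, t=true, u=false} (s, r) contributes 4 new; branch {p=true, q=false, s=true, t=true} (u, r) contributes 2 new; branch {p=true, q=false, s=true, t=true} (u, r) contributes 0 new; branch {p=true, t=true, u=false} (s, q, r) contributes 0 new; branch {p=true, s=true, t=true} (u, q, r) contributes 0 new; branch {p=true, s=true, t=true} (u, q, r) contributes 0 new. Total: 50.

50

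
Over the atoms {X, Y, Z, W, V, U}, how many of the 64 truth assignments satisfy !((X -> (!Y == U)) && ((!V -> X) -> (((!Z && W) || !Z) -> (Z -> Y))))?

Initial set: {T !((X -> (!Y == U)) && ((!V -> X) -> (((!Z && W) || !Z) -> (Z -> Y))))}.
T !((X -> (!Y == U)) && ((!V -> X) -> (((!Z && W) || !Z) -> (Z -> Y)))): β-rule — branch into F (X -> (!Y == U))  //  F ((!V -> X) -> (((!Z && W) || !Z) -> (Z -> Y))).
  branch 1 (add F (X -> (!Y == U))):
    F (X -> (!Y == U)): α-rule — add T X, F (!Y == U).
    F (!Y == U): β-rule — branch into T !Y, F U  //  F !Y, T U.
      branch 1.1 (add T !Y, F U):
        ○ open, literals {U=F, X=T, Y=F}.
      branch 1.2 (add F !Y, T U):
        ○ open, literals {U=T, X=T, Y=T}.
  branch 2 (add F ((!V -> X) -> (((!Z && W) || !Z) -> (Z -> Y)))):
    F ((!V -> X) -> (((!Z && W) || !Z) -> (Z -> Y))): α-rule — add T (!V -> X), F (((!Z && W) || !Z) -> (Z -> Y)).
    F (((!Z && W) || !Z) -> (Z -> Y)): α-rule — add T ((!Z && W) || !Z), F (Z -> Y).
    F (Z -> Y): α-rule — add T Z, F Y.
    T (!V -> X): β-rule — branch into F !V  //  T X.
      branch 2.1 (add F !V):
        T ((!Z && W) || !Z): β-rule — branch into T (!Z && W)  //  T !Z.
          branch 2.1.1 (add T (!Z && W)):
            T (!Z && W): α-rule — add T !Z, T W.
            × closes — contains both Z and !Z.
          branch 2.1.2 (add T !Z):
            × closes — contains both Z and !Z.
      branch 2.2 (add T X):
        T ((!Z && W) || !Z): β-rule — branch into T (!Z && W)  //  T !Z.
          branch 2.2.1 (add T (!Z && W)):
            T (!Z && W): α-rule — add T !Z, T W.
            × closes — contains both Z and !Z.
          branch 2.2.2 (add T !Z):
            × closes — contains both Z and !Z.
4 branches closed, 2 open.
Each open branch fixes some atoms; the unmentioned ones are free. Counting distinct full assignments: branch {U=F, X=T, Y=F} (Z, W, V) contributes 8 new; branch {U=T, X=T, Y=T} (Z, W, V) contributes 8 new. Total: 16.

16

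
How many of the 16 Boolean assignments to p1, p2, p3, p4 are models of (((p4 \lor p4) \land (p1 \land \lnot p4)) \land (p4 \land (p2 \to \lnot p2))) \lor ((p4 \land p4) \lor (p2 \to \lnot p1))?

Initial set: {((((p4 \lor p4) \land (p1 \land \lnot p4)) \land (p4 \land (p2 \to \lnot p2))) \lor ((p4 \land p4) \lor (p2 \to \lnot p1)))}.
((((p4 \lor p4) \land (p1 \land \lnot p4)) \land (p4 \land (p2 \to \lnot p2))) \lor ((p4 \land p4) \lor (p2 \to \lnot p1))): β-rule — branch into (((p4 \lor p4) \land (p1 \land \lnot p4)) \land (p4 \land (p2 \to \lnot p2)))  //  ((p4 \land p4) \lor (p2 \to \lnot p1)).
  branch 1 (add (((p4 \lor p4) \land (p1 \land \lnot p4)) \land (p4 \land (p2 \to \lnot p2)))):
    (((p4 \lor p4) \land (p1 \land \lnot p4)) \land (p4 \land (p2 \to \lnot p2))): α-rule — add ((p4 \lor p4) \land (p1 \land \lnot p4)), (p4 \land (p2 \to \lnot p2)).
    ((p4 \lor p4) \land (p1 \land \lnot p4)): α-rule — add (p4 \lor p4), (p1 \land \lnot p4).
    (p4 \land (p2 \to \lnot p2)): α-rule — add p4, (p2 \to \lnot p2).
    (p1 \land \lnot p4): α-rule — add p1, \lnot p4.
    × closes — contains both p4 and \lnot p4.
  branch 2 (add ((p4 \land p4) \lor (p2 \to \lnot p1))):
    ((p4 \land p4) \lor (p2 \to \lnot p1)): β-rule — branch into (p4 \land p4)  //  (p2 \to \lnot p1).
      branch 2.1 (add (p4 \land p4)):
        (p4 \land p4): α-rule — add p4, p4.
        ○ open, literals {p4=T}.
      branch 2.2 (add (p2 \to \lnot p1)):
        (p2 \to \lnot p1): β-rule — branch into \lnot p2  //  \lnot p1.
          branch 2.2.1 (add \lnot p2):
            ○ open, literals {p2=F}.
          branch 2.2.2 (add \lnot p1):
            ○ open, literals {p1=F}.
1 branch closed, 3 open.
Each open branch fixes some atoms; the unmentioned ones are free. Counting distinct full assignments: branch {p4=T} (p1, p2, p3) contributes 8 new; branch {p2=F} (p1, p3, p4) contributes 4 new; branch {p1=F} (p2, p3, p4) contributes 2 new. Total: 14.

14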